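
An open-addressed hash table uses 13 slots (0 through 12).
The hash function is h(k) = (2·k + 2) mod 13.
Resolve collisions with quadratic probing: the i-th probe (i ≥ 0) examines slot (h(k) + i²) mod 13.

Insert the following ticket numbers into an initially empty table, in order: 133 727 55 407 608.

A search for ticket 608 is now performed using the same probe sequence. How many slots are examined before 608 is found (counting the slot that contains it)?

133 hashes to 8; slot 8 is free -> place at 8.
727 hashes to 0; slot 0 is free -> place at 0.
55 hashes to 8; 8 taken -> place at 9.
407 hashes to 10; slot 10 is free -> place at 10.
608 hashes to 9; 9,10,0 taken -> place at 5.
Table: [727, —, —, —, —, 608, —, —, 133, 55, 407, —, —]
Lookup 608: h=9, probe 9,10,0,5 → found at 5.

4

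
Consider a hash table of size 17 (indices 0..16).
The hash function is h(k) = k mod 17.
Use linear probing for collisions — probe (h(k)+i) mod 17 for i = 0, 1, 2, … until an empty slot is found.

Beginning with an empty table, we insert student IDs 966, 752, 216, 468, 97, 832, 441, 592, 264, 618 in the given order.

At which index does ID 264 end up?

966: h=14 -> slot 14
752: h=4 -> slot 4
216: h=12 -> slot 12
468: h=9 -> slot 9
97: h=12, probe 12,13 -> slot 13
832: h=16 -> slot 16
441: h=16, probe 16,0 -> slot 0
592: h=14, probe 14,15 -> slot 15
264: h=9, probe 9,10 -> slot 10
618: h=6 -> slot 6
Table: [441, -, -, -, 752, -, 618, -, -, 468, 264, -, 216, 97, 966, 592, 832]

10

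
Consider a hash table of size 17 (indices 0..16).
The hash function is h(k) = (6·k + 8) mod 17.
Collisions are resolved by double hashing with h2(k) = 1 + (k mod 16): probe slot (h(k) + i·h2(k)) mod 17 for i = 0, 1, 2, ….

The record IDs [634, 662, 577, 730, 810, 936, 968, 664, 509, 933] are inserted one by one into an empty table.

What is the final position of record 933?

8

Insert 634: h=4, slot 4 empty => index 4.
Insert 662: h=2, slot 2 empty => index 2.
Insert 577: h=2, h2=2, slots 2,4 occupied => index 6.
Insert 730: h=2, h2=11, slot 2 occupied => index 13.
Insert 810: h=6, h2=11, slot 6 occupied => index 0.
Insert 936: h=14, slot 14 empty => index 14.
Insert 968: h=2, h2=9, slot 2 occupied => index 11.
Insert 664: h=14, h2=9, slots 14,6 occupied => index 15.
Insert 509: h=2, h2=14, slot 2 occupied => index 16.
Insert 933: h=13, h2=6, slots 13,2 occupied => index 8.
Table: [810, -, 662, -, 634, -, 577, -, 933, -, -, 968, -, 730, 936, 664, 509]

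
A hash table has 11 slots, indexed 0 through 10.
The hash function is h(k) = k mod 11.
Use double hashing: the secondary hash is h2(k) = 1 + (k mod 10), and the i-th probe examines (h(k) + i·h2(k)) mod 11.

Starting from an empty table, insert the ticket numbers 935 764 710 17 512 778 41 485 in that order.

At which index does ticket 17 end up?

3

935: h=0 → slot 0
764: h=5 → slot 5
710: h=6 → slot 6
17: h=6, h2=8, probe 6,3 → slot 3
512: h=6, h2=3, probe 6,9 → slot 9
778: h=8 → slot 8
41: h=8, h2=2, probe 8,10 → slot 10
485: h=1 → slot 1
Table: [935, 485, ., 17, ., 764, 710, ., 778, 512, 41]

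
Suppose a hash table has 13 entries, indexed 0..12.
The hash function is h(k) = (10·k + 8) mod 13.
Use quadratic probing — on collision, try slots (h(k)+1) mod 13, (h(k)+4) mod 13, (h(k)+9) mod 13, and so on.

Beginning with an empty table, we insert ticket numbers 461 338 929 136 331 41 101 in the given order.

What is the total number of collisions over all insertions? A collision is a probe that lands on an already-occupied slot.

Insert 461: h=3, slot 3 empty => index 3.
Insert 338: h=8, slot 8 empty => index 8.
Insert 929: h=3, slot 3 occupied => index 4.
Insert 136: h=3, slots 3,4 occupied => index 7.
Insert 331: h=3, slots 3,4,7 occupied => index 12.
Insert 41: h=2, slot 2 empty => index 2.
Insert 101: h=4, slot 4 occupied => index 5.
Table: [., ., 41, 461, 929, 101, ., 136, 338, ., ., ., 331]

7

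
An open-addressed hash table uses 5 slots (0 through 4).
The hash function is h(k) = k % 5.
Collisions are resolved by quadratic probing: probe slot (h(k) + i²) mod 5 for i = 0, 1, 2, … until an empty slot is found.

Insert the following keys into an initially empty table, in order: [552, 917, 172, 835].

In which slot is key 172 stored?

1

552 hashes to 2; slot 2 is free -> place at 2.
917 hashes to 2; 2 taken -> place at 3.
172 hashes to 2; 2,3 taken -> place at 1.
835 hashes to 0; slot 0 is free -> place at 0.
Table: [835, 172, 552, 917, _]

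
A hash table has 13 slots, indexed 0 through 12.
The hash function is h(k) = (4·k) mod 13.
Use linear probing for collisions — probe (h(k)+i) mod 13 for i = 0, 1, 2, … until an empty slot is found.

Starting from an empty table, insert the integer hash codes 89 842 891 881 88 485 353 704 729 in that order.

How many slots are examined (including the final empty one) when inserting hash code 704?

Insert 89: h=5, slot 5 empty => index 5.
Insert 842: h=1, slot 1 empty => index 1.
Insert 891: h=2, slot 2 empty => index 2.
Insert 881: h=1, slots 1,2 occupied => index 3.
Insert 88: h=1, slots 1,2,3 occupied => index 4.
Insert 485: h=3, slots 3,4,5 occupied => index 6.
Insert 353: h=8, slot 8 empty => index 8.
Insert 704: h=8, slot 8 occupied => index 9.
Insert 729: h=4, slots 4,5,6 occupied => index 7.
Table: [-, 842, 891, 881, 88, 89, 485, 729, 353, 704, -, -, -]

2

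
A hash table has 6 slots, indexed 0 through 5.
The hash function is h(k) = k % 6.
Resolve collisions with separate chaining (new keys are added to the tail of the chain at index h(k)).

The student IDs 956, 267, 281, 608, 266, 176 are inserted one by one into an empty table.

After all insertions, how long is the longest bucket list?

956 → bucket 2
267 → bucket 3
281 → bucket 5
608 → bucket 2 (collision)
266 → bucket 2 (collision)
176 → bucket 2 (collision)
Final buckets:
0: ∅
1: ∅
2: 956 -> 608 -> 266 -> 176
3: 267
4: ∅
5: 281

4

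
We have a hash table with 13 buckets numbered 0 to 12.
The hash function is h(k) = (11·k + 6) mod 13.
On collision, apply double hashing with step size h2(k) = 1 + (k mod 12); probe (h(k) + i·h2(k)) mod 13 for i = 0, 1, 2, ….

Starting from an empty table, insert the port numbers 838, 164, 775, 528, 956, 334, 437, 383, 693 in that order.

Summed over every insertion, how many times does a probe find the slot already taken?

5

838: h=7 → slot 7
164: h=3 → slot 3
775: h=3, h2=8, probe 3,11 → slot 11
528: h=3, h2=1, probe 3,4 → slot 4
956: h=5 → slot 5
334: h=1 → slot 1
437: h=3, h2=6, probe 3,9 → slot 9
383: h=7, h2=12, probe 7,6 → slot 6
693: h=11, h2=10, probe 11,8 → slot 8
Table: [_, 334, _, 164, 528, 956, 383, 838, 693, 437, _, 775, _]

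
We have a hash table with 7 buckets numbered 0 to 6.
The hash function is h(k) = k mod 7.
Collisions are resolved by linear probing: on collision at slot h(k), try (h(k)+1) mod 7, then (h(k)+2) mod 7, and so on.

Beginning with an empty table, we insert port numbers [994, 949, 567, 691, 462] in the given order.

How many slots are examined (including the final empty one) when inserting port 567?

2

994: h=0 => slot 0
949: h=4 => slot 4
567: h=0, probe 0,1 => slot 1
691: h=5 => slot 5
462: h=0, probe 0,1,2 => slot 2
Table: [994, 567, 462, ∅, 949, 691, ∅]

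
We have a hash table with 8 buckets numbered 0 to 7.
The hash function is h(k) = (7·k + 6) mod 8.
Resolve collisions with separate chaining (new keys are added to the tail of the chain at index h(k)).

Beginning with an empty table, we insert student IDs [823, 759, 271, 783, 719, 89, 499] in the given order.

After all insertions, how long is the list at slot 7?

5

Insert 823: h=7, bucket 7 empty → new chain.
Insert 759: h=7, bucket 7 nonempty → append to chain.
Insert 271: h=7, bucket 7 nonempty → append to chain.
Insert 783: h=7, bucket 7 nonempty → append to chain.
Insert 719: h=7, bucket 7 nonempty → append to chain.
Insert 89: h=5, bucket 5 empty → new chain.
Insert 499: h=3, bucket 3 empty → new chain.
Final buckets:
0: ∅
1: ∅
2: ∅
3: 499
4: ∅
5: 89
6: ∅
7: 823 -> 759 -> 271 -> 783 -> 719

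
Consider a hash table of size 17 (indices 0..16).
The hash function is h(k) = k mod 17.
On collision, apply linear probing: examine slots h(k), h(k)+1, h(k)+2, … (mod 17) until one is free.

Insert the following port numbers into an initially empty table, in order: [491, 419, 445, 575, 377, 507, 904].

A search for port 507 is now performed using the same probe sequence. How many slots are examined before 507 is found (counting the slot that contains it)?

3

491: h=15 -> slot 15
419: h=11 -> slot 11
445: h=3 -> slot 3
575: h=14 -> slot 14
377: h=3, probe 3,4 -> slot 4
507: h=14, probe 14,15,16 -> slot 16
904: h=3, probe 3,4,5 -> slot 5
Table: [., ., ., 445, 377, 904, ., ., ., ., ., 419, ., ., 575, 491, 507]
Lookup 507: h=14, probe 14,15,16 → found at 16.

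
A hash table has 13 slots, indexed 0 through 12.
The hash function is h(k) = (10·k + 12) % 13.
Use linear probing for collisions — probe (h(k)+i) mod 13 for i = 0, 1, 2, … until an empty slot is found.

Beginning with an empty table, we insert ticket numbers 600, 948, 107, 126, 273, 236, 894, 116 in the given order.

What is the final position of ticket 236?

Insert 600: h=6, slot 6 empty → index 6.
Insert 948: h=2, slot 2 empty → index 2.
Insert 107: h=3, slot 3 empty → index 3.
Insert 126: h=11, slot 11 empty → index 11.
Insert 273: h=12, slot 12 empty → index 12.
Insert 236: h=6, slot 6 occupied → index 7.
Insert 894: h=8, slot 8 empty → index 8.
Insert 116: h=2, slots 2,3 occupied → index 4.
Table: [∅, ∅, 948, 107, 116, ∅, 600, 236, 894, ∅, ∅, 126, 273]

7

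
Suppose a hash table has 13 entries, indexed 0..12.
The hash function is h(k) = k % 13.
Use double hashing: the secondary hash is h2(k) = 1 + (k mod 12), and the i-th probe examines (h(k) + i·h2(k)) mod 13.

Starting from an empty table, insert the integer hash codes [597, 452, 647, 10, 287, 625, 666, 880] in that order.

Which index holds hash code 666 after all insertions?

Insert 597: h=12, slot 12 empty => index 12.
Insert 452: h=10, slot 10 empty => index 10.
Insert 647: h=10, h2=12, slot 10 occupied => index 9.
Insert 10: h=10, h2=11, slot 10 occupied => index 8.
Insert 287: h=1, slot 1 empty => index 1.
Insert 625: h=1, h2=2, slot 1 occupied => index 3.
Insert 666: h=3, h2=7, slots 3,10 occupied => index 4.
Insert 880: h=9, h2=5, slots 9,1 occupied => index 6.
Table: [-, 287, -, 625, 666, -, 880, -, 10, 647, 452, -, 597]

4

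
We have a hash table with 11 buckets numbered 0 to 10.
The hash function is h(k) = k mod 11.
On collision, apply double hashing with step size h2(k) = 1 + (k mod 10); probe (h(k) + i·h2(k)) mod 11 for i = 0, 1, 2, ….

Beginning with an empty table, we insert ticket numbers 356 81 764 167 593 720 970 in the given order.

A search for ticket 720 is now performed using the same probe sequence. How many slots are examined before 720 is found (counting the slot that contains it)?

3

356 hashes to 4; slot 4 is free => place at 4.
81 hashes to 4, h2=2; 4 taken => place at 6.
764 hashes to 5; slot 5 is free => place at 5.
167 hashes to 2; slot 2 is free => place at 2.
593 hashes to 10; slot 10 is free => place at 10.
720 hashes to 5, h2=1; 5,6 taken => place at 7.
970 hashes to 2, h2=1; 2 taken => place at 3.
Table: [_, _, 167, 970, 356, 764, 81, 720, _, _, 593]
Lookup 720: h=5, h2=1, probe 5,6,7 → found at 7.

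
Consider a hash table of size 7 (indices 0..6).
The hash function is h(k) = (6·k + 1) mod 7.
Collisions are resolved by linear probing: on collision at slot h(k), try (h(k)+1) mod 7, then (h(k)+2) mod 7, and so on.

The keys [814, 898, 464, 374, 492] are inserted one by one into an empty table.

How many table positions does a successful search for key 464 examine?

3

Insert 814: h=6, slot 6 empty => index 6.
Insert 898: h=6, slot 6 occupied => index 0.
Insert 464: h=6, slots 6,0 occupied => index 1.
Insert 374: h=5, slot 5 empty => index 5.
Insert 492: h=6, slots 6,0,1 occupied => index 2.
Table: [898, 464, 492, -, -, 374, 814]
Lookup 464: h=6, probe 6,0,1 → found at 1.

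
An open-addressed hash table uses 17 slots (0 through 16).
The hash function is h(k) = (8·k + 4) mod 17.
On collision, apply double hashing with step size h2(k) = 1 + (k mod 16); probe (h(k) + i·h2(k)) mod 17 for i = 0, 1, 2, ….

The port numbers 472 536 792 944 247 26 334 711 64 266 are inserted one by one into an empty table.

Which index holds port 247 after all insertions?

472 hashes to 6; slot 6 is free => place at 6.
536 hashes to 8; slot 8 is free => place at 8.
792 hashes to 16; slot 16 is free => place at 16.
944 hashes to 8, h2=1; 8 taken => place at 9.
247 hashes to 8, h2=8; 8,16 taken => place at 7.
26 hashes to 8, h2=11; 8 taken => place at 2.
334 hashes to 7, h2=15; 7 taken => place at 5.
711 hashes to 14; slot 14 is free => place at 14.
64 hashes to 6, h2=1; 6,7,8,9 taken => place at 10.
266 hashes to 7, h2=11; 7 taken => place at 1.
Table: [., 266, 26, ., ., 334, 472, 247, 536, 944, 64, ., ., ., 711, ., 792]

7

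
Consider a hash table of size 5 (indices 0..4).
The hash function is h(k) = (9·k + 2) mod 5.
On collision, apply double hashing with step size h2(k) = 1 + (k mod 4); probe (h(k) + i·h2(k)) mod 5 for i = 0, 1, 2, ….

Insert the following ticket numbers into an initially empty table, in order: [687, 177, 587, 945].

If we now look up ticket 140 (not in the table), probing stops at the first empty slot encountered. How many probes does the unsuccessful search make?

Insert 687: h=0, slot 0 empty → index 0.
Insert 177: h=0, h2=2, slot 0 occupied → index 2.
Insert 587: h=0, h2=4, slot 0 occupied → index 4.
Insert 945: h=2, h2=2, slots 2,4 occupied → index 1.
Table: [687, 945, 177, ., 587]
Lookup 140: h=2, h2=1, probe 2,3 → slot 3 empty, not found.

2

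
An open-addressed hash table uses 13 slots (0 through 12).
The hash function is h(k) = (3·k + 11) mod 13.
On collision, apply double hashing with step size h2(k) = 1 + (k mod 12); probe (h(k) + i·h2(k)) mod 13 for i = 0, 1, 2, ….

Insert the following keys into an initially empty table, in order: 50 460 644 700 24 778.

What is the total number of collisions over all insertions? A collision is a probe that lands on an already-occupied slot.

4

Insert 50: h=5, slot 5 empty → index 5.
Insert 460: h=0, slot 0 empty → index 0.
Insert 644: h=6, slot 6 empty → index 6.
Insert 700: h=5, h2=5, slot 5 occupied → index 10.
Insert 24: h=5, h2=1, slots 5,6 occupied → index 7.
Insert 778: h=5, h2=11, slot 5 occupied → index 3.
Table: [460, ∅, ∅, 778, ∅, 50, 644, 24, ∅, ∅, 700, ∅, ∅]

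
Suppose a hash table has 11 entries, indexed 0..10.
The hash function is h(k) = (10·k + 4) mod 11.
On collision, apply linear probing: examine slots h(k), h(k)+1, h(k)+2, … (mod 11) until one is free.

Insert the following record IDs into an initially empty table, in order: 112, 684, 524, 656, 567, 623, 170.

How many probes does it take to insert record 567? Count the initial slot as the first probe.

Insert 112: h=2, slot 2 empty → index 2.
Insert 684: h=2, slot 2 occupied → index 3.
Insert 524: h=8, slot 8 empty → index 8.
Insert 656: h=8, slot 8 occupied → index 9.
Insert 567: h=9, slot 9 occupied → index 10.
Insert 623: h=8, slots 8,9,10 occupied → index 0.
Insert 170: h=10, slots 10,0 occupied → index 1.
Table: [623, 170, 112, 684, -, -, -, -, 524, 656, 567]

2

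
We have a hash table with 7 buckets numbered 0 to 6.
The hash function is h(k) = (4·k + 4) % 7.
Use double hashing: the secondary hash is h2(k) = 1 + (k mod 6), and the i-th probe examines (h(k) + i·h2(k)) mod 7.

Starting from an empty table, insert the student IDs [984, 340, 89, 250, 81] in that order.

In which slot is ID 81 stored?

Insert 984: h=6, slot 6 empty → index 6.
Insert 340: h=6, h2=5, slot 6 occupied → index 4.
Insert 89: h=3, slot 3 empty → index 3.
Insert 250: h=3, h2=5, slot 3 occupied → index 1.
Insert 81: h=6, h2=4, slots 6,3 occupied → index 0.
Table: [81, 250, —, 89, 340, —, 984]

0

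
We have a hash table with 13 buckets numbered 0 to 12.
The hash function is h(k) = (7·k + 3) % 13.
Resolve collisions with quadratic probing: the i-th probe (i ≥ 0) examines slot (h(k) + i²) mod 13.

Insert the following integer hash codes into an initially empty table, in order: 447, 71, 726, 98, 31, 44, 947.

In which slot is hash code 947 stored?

447: h=12 => slot 12
71: h=6 => slot 6
726: h=2 => slot 2
98: h=0 => slot 0
31: h=12, probe 12,0,3 => slot 3
44: h=12, probe 12,0,3,8 => slot 8
947: h=2, probe 2,3,6,11 => slot 11
Table: [98, ., 726, 31, ., ., 71, ., 44, ., ., 947, 447]

11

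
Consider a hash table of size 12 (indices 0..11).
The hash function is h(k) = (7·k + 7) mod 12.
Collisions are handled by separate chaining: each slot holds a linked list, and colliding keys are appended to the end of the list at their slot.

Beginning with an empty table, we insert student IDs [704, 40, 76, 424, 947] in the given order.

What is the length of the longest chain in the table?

Insert 704: h=3, bucket 3 empty → new chain.
Insert 40: h=11, bucket 11 empty → new chain.
Insert 76: h=11, bucket 11 nonempty → append to chain.
Insert 424: h=11, bucket 11 nonempty → append to chain.
Insert 947: h=0, bucket 0 empty → new chain.
Final buckets:
0: 947
1: ∅
2: ∅
3: 704
4: ∅
5: ∅
6: ∅
7: ∅
8: ∅
9: ∅
10: ∅
11: 40 -> 76 -> 424

3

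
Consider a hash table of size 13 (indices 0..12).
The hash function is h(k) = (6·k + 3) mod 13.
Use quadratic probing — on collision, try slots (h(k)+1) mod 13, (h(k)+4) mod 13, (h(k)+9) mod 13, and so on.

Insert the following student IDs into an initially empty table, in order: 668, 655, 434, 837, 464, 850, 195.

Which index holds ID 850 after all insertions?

10

668: h=7 → slot 7
655: h=7, probe 7,8 → slot 8
434: h=7, probe 7,8,11 → slot 11
837: h=7, probe 7,8,11,3 → slot 3
464: h=5 → slot 5
850: h=7, probe 7,8,11,3,10 → slot 10
195: h=3, probe 3,4 → slot 4
Table: [∅, ∅, ∅, 837, 195, 464, ∅, 668, 655, ∅, 850, 434, ∅]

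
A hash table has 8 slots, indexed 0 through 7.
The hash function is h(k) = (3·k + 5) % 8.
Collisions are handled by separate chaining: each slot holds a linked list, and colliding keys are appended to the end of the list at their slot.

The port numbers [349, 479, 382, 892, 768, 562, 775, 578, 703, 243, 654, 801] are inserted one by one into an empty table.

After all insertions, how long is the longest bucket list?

Insert 349: h=4, bucket 4 empty → new chain.
Insert 479: h=2, bucket 2 empty → new chain.
Insert 382: h=7, bucket 7 empty → new chain.
Insert 892: h=1, bucket 1 empty → new chain.
Insert 768: h=5, bucket 5 empty → new chain.
Insert 562: h=3, bucket 3 empty → new chain.
Insert 775: h=2, bucket 2 nonempty → append to chain.
Insert 578: h=3, bucket 3 nonempty → append to chain.
Insert 703: h=2, bucket 2 nonempty → append to chain.
Insert 243: h=6, bucket 6 empty → new chain.
Insert 654: h=7, bucket 7 nonempty → append to chain.
Insert 801: h=0, bucket 0 empty → new chain.
Final buckets:
0: 801
1: 892
2: 479 -> 775 -> 703
3: 562 -> 578
4: 349
5: 768
6: 243
7: 382 -> 654

3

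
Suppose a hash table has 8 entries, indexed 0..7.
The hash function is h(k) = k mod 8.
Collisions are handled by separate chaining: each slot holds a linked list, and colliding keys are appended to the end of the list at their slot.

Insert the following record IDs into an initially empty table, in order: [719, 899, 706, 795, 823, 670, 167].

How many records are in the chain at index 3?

2

Insert 719: h=7, bucket 7 empty -> new chain.
Insert 899: h=3, bucket 3 empty -> new chain.
Insert 706: h=2, bucket 2 empty -> new chain.
Insert 795: h=3, bucket 3 nonempty -> append to chain.
Insert 823: h=7, bucket 7 nonempty -> append to chain.
Insert 670: h=6, bucket 6 empty -> new chain.
Insert 167: h=7, bucket 7 nonempty -> append to chain.
Final buckets:
0: —
1: —
2: 706
3: 899 -> 795
4: —
5: —
6: 670
7: 719 -> 823 -> 167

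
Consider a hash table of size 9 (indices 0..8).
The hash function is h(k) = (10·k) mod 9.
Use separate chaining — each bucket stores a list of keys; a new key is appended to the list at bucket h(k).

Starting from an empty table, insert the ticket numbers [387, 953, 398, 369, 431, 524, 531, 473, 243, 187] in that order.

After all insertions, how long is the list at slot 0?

387 -> bucket 0
953 -> bucket 8
398 -> bucket 2
369 -> bucket 0 (collision)
431 -> bucket 8 (collision)
524 -> bucket 2 (collision)
531 -> bucket 0 (collision)
473 -> bucket 5
243 -> bucket 0 (collision)
187 -> bucket 7
Final buckets:
0: 387 -> 369 -> 531 -> 243
1: —
2: 398 -> 524
3: —
4: —
5: 473
6: —
7: 187
8: 953 -> 431

4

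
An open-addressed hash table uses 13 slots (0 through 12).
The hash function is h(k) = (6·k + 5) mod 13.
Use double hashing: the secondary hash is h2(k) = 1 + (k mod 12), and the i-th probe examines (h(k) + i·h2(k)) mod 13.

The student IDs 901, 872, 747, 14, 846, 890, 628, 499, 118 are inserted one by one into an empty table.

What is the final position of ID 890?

901: h=3 → slot 3
872: h=11 → slot 11
747: h=2 → slot 2
14: h=11, h2=3, probe 11,1 → slot 1
846: h=11, h2=7, probe 11,5 → slot 5
890: h=2, h2=3, probe 2,5,8 → slot 8
628: h=3, h2=5, probe 3,8,0 → slot 0
499: h=9 → slot 9
118: h=11, h2=11, probe 11,9,7 → slot 7
Table: [628, 14, 747, 901, _, 846, _, 118, 890, 499, _, 872, _]

8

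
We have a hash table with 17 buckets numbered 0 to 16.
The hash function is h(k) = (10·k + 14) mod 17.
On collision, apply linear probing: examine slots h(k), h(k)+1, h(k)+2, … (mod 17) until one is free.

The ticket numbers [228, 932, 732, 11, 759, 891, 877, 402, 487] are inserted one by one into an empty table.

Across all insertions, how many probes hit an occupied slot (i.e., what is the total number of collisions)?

228 hashes to 16; slot 16 is free → place at 16.
932 hashes to 1; slot 1 is free → place at 1.
732 hashes to 7; slot 7 is free → place at 7.
11 hashes to 5; slot 5 is free → place at 5.
759 hashes to 5; 5 taken → place at 6.
891 hashes to 16; 16 taken → place at 0.
877 hashes to 12; slot 12 is free → place at 12.
402 hashes to 5; 5,6,7 taken → place at 8.
487 hashes to 5; 5,6,7,8 taken → place at 9.
Table: [891, 932, ∅, ∅, ∅, 11, 759, 732, 402, 487, ∅, ∅, 877, ∅, ∅, ∅, 228]

9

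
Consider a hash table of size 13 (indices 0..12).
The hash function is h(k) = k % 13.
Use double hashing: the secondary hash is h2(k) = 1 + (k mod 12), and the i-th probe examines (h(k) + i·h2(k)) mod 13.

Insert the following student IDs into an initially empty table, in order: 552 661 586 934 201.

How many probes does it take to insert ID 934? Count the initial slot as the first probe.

Insert 552: h=6, slot 6 empty => index 6.
Insert 661: h=11, slot 11 empty => index 11.
Insert 586: h=1, slot 1 empty => index 1.
Insert 934: h=11, h2=11, slot 11 occupied => index 9.
Insert 201: h=6, h2=10, slot 6 occupied => index 3.
Table: [., 586, ., 201, ., ., 552, ., ., 934, ., 661, .]

2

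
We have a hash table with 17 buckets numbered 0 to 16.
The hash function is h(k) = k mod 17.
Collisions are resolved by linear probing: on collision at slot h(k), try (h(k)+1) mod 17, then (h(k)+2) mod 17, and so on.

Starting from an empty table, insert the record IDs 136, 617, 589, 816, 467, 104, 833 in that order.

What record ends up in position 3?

136 hashes to 0; slot 0 is free → place at 0.
617 hashes to 5; slot 5 is free → place at 5.
589 hashes to 11; slot 11 is free → place at 11.
816 hashes to 0; 0 taken → place at 1.
467 hashes to 8; slot 8 is free → place at 8.
104 hashes to 2; slot 2 is free → place at 2.
833 hashes to 0; 0,1,2 taken → place at 3.
Table: [136, 816, 104, 833, ∅, 617, ∅, ∅, 467, ∅, ∅, 589, ∅, ∅, ∅, ∅, ∅]

833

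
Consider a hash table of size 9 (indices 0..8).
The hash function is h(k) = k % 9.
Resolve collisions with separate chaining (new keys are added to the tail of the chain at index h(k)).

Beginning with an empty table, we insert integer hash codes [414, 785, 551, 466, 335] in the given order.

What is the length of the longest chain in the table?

3

414 -> bucket 0
785 -> bucket 2
551 -> bucket 2 (collision)
466 -> bucket 7
335 -> bucket 2 (collision)
Final buckets:
0: 414
1: ∅
2: 785 -> 551 -> 335
3: ∅
4: ∅
5: ∅
6: ∅
7: 466
8: ∅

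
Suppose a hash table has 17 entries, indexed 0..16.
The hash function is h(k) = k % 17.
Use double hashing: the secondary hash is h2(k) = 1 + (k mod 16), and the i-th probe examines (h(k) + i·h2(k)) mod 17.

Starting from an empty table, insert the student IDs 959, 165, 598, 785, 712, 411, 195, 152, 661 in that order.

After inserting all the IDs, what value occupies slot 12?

165

959 hashes to 7; slot 7 is free → place at 7.
165 hashes to 12; slot 12 is free → place at 12.
598 hashes to 3; slot 3 is free → place at 3.
785 hashes to 3, h2=2; 3 taken → place at 5.
712 hashes to 15; slot 15 is free → place at 15.
411 hashes to 3, h2=12; 3,15 taken → place at 10.
195 hashes to 8; slot 8 is free → place at 8.
152 hashes to 16; slot 16 is free → place at 16.
661 hashes to 15, h2=6; 15 taken → place at 4.
Table: [-, -, -, 598, 661, 785, -, 959, 195, -, 411, -, 165, -, -, 712, 152]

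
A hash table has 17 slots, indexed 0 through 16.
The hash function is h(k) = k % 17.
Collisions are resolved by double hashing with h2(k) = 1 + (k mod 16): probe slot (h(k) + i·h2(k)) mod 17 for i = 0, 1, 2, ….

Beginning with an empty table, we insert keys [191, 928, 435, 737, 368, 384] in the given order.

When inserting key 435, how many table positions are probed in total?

191: h=4 -> slot 4
928: h=10 -> slot 10
435: h=10, h2=4, probe 10,14 -> slot 14
737: h=6 -> slot 6
368: h=11 -> slot 11
384: h=10, h2=1, probe 10,11,12 -> slot 12
Table: [—, —, —, —, 191, —, 737, —, —, —, 928, 368, 384, —, 435, —, —]

2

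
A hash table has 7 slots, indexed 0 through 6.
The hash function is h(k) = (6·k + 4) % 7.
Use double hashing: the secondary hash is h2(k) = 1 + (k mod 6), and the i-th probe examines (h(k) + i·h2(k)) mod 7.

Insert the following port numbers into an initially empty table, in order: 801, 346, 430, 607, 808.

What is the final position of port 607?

Insert 801: h=1, slot 1 empty => index 1.
Insert 346: h=1, h2=5, slot 1 occupied => index 6.
Insert 430: h=1, h2=5, slots 1,6 occupied => index 4.
Insert 607: h=6, h2=2, slots 6,1 occupied => index 3.
Insert 808: h=1, h2=5, slots 1,6,4 occupied => index 2.
Table: [., 801, 808, 607, 430, ., 346]

3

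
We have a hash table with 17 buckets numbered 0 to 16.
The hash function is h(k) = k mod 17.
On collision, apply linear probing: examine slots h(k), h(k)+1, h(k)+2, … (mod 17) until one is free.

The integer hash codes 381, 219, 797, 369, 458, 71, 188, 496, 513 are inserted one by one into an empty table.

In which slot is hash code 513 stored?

5

381: h=7 → slot 7
219: h=15 → slot 15
797: h=15, probe 15,16 → slot 16
369: h=12 → slot 12
458: h=16, probe 16,0 → slot 0
71: h=3 → slot 3
188: h=1 → slot 1
496: h=3, probe 3,4 → slot 4
513: h=3, probe 3,4,5 → slot 5
Table: [458, 188, —, 71, 496, 513, —, 381, —, —, —, —, 369, —, —, 219, 797]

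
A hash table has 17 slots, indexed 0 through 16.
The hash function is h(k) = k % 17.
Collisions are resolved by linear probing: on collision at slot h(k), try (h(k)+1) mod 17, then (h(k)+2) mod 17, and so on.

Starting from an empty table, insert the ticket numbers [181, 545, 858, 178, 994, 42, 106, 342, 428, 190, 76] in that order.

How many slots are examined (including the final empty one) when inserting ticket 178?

181 hashes to 11; slot 11 is free => place at 11.
545 hashes to 1; slot 1 is free => place at 1.
858 hashes to 8; slot 8 is free => place at 8.
178 hashes to 8; 8 taken => place at 9.
994 hashes to 8; 8,9 taken => place at 10.
42 hashes to 8; 8,9,10,11 taken => place at 12.
106 hashes to 4; slot 4 is free => place at 4.
342 hashes to 2; slot 2 is free => place at 2.
428 hashes to 3; slot 3 is free => place at 3.
190 hashes to 3; 3,4 taken => place at 5.
76 hashes to 8; 8,9,10,11,12 taken => place at 13.
Table: [∅, 545, 342, 428, 106, 190, ∅, ∅, 858, 178, 994, 181, 42, 76, ∅, ∅, ∅]

2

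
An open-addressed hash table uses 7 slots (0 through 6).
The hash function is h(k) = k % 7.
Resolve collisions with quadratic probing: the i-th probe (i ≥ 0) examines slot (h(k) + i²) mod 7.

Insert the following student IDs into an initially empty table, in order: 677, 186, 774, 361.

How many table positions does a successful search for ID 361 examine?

4

677 hashes to 5; slot 5 is free => place at 5.
186 hashes to 4; slot 4 is free => place at 4.
774 hashes to 4; 4,5 taken => place at 1.
361 hashes to 4; 4,5,1 taken => place at 6.
Table: [_, 774, _, _, 186, 677, 361]
Lookup 361: h=4, probe 4,5,1,6 → found at 6.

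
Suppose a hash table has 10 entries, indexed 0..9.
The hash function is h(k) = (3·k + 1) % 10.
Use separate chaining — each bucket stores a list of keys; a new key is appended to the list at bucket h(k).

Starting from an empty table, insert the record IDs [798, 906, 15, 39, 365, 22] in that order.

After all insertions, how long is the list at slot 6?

798 -> bucket 5
906 -> bucket 9
15 -> bucket 6
39 -> bucket 8
365 -> bucket 6 (collision)
22 -> bucket 7
Final buckets:
0: .
1: .
2: .
3: .
4: .
5: 798
6: 15 -> 365
7: 22
8: 39
9: 906

2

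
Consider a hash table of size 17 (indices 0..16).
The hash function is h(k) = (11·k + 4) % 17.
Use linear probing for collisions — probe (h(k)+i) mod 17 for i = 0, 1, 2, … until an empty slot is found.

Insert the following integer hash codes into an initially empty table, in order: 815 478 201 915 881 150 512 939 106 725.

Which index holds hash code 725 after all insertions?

12

Insert 815: h=10, slot 10 empty → index 10.
Insert 478: h=9, slot 9 empty → index 9.
Insert 201: h=5, slot 5 empty → index 5.
Insert 915: h=5, slot 5 occupied → index 6.
Insert 881: h=5, slots 5,6 occupied → index 7.
Insert 150: h=5, slots 5,6,7 occupied → index 8.
Insert 512: h=9, slots 9,10 occupied → index 11.
Insert 939: h=14, slot 14 empty → index 14.
Insert 106: h=14, slot 14 occupied → index 15.
Insert 725: h=6, slots 6,7,8,9,10,11 occupied → index 12.
Table: [_, _, _, _, _, 201, 915, 881, 150, 478, 815, 512, 725, _, 939, 106, _]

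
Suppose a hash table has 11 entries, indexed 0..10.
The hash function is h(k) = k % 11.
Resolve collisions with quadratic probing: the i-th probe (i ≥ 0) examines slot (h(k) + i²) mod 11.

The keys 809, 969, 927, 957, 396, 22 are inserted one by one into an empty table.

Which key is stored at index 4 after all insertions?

Insert 809: h=6, slot 6 empty → index 6.
Insert 969: h=1, slot 1 empty → index 1.
Insert 927: h=3, slot 3 empty → index 3.
Insert 957: h=0, slot 0 empty → index 0.
Insert 396: h=0, slots 0,1 occupied → index 4.
Insert 22: h=0, slots 0,1,4 occupied → index 9.
Table: [957, 969, -, 927, 396, -, 809, -, -, 22, -]

396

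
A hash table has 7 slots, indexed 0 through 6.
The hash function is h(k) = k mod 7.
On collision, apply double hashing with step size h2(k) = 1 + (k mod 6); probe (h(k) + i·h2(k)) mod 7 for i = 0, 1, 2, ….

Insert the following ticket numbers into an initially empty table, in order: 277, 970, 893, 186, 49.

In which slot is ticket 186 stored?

5

Insert 277: h=4, slot 4 empty => index 4.
Insert 970: h=4, h2=5, slot 4 occupied => index 2.
Insert 893: h=4, h2=6, slot 4 occupied => index 3.
Insert 186: h=4, h2=1, slot 4 occupied => index 5.
Insert 49: h=0, slot 0 empty => index 0.
Table: [49, ., 970, 893, 277, 186, .]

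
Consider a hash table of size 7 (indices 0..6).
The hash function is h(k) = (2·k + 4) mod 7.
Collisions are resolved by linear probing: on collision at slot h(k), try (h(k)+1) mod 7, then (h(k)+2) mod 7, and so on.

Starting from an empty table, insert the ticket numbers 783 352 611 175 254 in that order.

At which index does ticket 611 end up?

Insert 783: h=2, slot 2 empty → index 2.
Insert 352: h=1, slot 1 empty → index 1.
Insert 611: h=1, slots 1,2 occupied → index 3.
Insert 175: h=4, slot 4 empty → index 4.
Insert 254: h=1, slots 1,2,3,4 occupied → index 5.
Table: [., 352, 783, 611, 175, 254, .]

3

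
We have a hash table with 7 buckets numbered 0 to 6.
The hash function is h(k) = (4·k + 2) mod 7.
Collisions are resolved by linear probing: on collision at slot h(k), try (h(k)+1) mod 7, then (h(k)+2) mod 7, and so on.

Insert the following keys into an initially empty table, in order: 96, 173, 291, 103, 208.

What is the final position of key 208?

96 hashes to 1; slot 1 is free => place at 1.
173 hashes to 1; 1 taken => place at 2.
291 hashes to 4; slot 4 is free => place at 4.
103 hashes to 1; 1,2 taken => place at 3.
208 hashes to 1; 1,2,3,4 taken => place at 5.
Table: [—, 96, 173, 103, 291, 208, —]

5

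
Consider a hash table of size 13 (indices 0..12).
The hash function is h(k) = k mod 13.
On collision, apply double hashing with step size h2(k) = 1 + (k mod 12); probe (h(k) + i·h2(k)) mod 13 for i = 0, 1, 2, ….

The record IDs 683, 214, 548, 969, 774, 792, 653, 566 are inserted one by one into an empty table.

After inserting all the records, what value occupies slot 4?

683 hashes to 7; slot 7 is free => place at 7.
214 hashes to 6; slot 6 is free => place at 6.
548 hashes to 2; slot 2 is free => place at 2.
969 hashes to 7, h2=10; 7 taken => place at 4.
774 hashes to 7, h2=7; 7 taken => place at 1.
792 hashes to 12; slot 12 is free => place at 12.
653 hashes to 3; slot 3 is free => place at 3.
566 hashes to 7, h2=3; 7 taken => place at 10.
Table: [—, 774, 548, 653, 969, —, 214, 683, —, —, 566, —, 792]

969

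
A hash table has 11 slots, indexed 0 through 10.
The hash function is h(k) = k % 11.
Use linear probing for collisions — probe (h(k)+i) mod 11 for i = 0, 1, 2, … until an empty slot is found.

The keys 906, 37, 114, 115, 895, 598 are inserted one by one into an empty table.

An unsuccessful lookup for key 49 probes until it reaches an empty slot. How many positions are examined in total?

906 hashes to 4; slot 4 is free -> place at 4.
37 hashes to 4; 4 taken -> place at 5.
114 hashes to 4; 4,5 taken -> place at 6.
115 hashes to 5; 5,6 taken -> place at 7.
895 hashes to 4; 4,5,6,7 taken -> place at 8.
598 hashes to 4; 4,5,6,7,8 taken -> place at 9.
Table: [∅, ∅, ∅, ∅, 906, 37, 114, 115, 895, 598, ∅]
Lookup 49: h=5, probe 5,6,7,8,9,10 → slot 10 empty, not found.

6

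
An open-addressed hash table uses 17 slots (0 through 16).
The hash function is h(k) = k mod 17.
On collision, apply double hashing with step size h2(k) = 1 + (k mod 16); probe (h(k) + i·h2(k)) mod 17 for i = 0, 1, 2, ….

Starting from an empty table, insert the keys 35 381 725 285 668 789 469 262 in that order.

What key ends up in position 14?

Insert 35: h=1, slot 1 empty → index 1.
Insert 381: h=7, slot 7 empty → index 7.
Insert 725: h=11, slot 11 empty → index 11.
Insert 285: h=13, slot 13 empty → index 13.
Insert 668: h=5, slot 5 empty → index 5.
Insert 789: h=7, h2=6, slots 7,13 occupied → index 2.
Insert 469: h=10, slot 10 empty → index 10.
Insert 262: h=7, h2=7, slot 7 occupied → index 14.
Table: [∅, 35, 789, ∅, ∅, 668, ∅, 381, ∅, ∅, 469, 725, ∅, 285, 262, ∅, ∅]

262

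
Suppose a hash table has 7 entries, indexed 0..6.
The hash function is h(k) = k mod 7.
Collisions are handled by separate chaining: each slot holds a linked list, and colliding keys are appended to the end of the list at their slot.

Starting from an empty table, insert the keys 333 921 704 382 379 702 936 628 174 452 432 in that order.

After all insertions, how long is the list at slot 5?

3

333 -> bucket 4
921 -> bucket 4 (collision)
704 -> bucket 4 (collision)
382 -> bucket 4 (collision)
379 -> bucket 1
702 -> bucket 2
936 -> bucket 5
628 -> bucket 5 (collision)
174 -> bucket 6
452 -> bucket 4 (collision)
432 -> bucket 5 (collision)
Final buckets:
0: _
1: 379
2: 702
3: _
4: 333 -> 921 -> 704 -> 382 -> 452
5: 936 -> 628 -> 432
6: 174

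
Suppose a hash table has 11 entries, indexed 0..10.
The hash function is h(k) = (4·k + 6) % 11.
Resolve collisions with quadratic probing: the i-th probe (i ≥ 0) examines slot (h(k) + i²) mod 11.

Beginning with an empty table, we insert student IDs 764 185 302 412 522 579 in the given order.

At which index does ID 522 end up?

764 hashes to 4; slot 4 is free → place at 4.
185 hashes to 9; slot 9 is free → place at 9.
302 hashes to 4; 4 taken → place at 5.
412 hashes to 4; 4,5 taken → place at 8.
522 hashes to 4; 4,5,8 taken → place at 2.
579 hashes to 1; slot 1 is free → place at 1.
Table: [∅, 579, 522, ∅, 764, 302, ∅, ∅, 412, 185, ∅]

2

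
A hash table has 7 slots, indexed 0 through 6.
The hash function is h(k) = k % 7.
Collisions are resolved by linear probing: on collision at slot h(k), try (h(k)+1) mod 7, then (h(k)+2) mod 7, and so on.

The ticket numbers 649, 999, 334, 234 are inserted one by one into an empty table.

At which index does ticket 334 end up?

Insert 649: h=5, slot 5 empty -> index 5.
Insert 999: h=5, slot 5 occupied -> index 6.
Insert 334: h=5, slots 5,6 occupied -> index 0.
Insert 234: h=3, slot 3 empty -> index 3.
Table: [334, _, _, 234, _, 649, 999]

0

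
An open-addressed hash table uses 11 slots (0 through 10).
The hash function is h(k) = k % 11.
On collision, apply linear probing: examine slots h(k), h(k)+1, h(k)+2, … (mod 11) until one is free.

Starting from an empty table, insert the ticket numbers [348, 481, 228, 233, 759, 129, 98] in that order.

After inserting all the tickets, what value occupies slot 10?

129

Insert 348: h=7, slot 7 empty -> index 7.
Insert 481: h=8, slot 8 empty -> index 8.
Insert 228: h=8, slot 8 occupied -> index 9.
Insert 233: h=2, slot 2 empty -> index 2.
Insert 759: h=0, slot 0 empty -> index 0.
Insert 129: h=8, slots 8,9 occupied -> index 10.
Insert 98: h=10, slots 10,0 occupied -> index 1.
Table: [759, 98, 233, ., ., ., ., 348, 481, 228, 129]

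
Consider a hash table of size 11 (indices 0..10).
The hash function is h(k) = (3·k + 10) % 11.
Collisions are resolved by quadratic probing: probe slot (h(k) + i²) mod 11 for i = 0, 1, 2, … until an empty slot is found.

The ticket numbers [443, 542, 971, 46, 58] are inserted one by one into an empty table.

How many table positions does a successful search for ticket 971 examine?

443: h=8 => slot 8
542: h=8, probe 8,9 => slot 9
971: h=8, probe 8,9,1 => slot 1
46: h=5 => slot 5
58: h=8, probe 8,9,1,6 => slot 6
Table: [∅, 971, ∅, ∅, ∅, 46, 58, ∅, 443, 542, ∅]
Lookup 971: h=8, probe 8,9,1 → found at 1.

3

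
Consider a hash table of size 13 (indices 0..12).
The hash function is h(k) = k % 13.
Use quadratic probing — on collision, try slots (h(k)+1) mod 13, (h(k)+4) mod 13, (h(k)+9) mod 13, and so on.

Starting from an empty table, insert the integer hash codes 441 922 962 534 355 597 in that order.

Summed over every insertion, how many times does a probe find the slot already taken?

441 hashes to 12; slot 12 is free -> place at 12.
922 hashes to 12; 12 taken -> place at 0.
962 hashes to 0; 0 taken -> place at 1.
534 hashes to 1; 1 taken -> place at 2.
355 hashes to 4; slot 4 is free -> place at 4.
597 hashes to 12; 12,0 taken -> place at 3.
Table: [922, 962, 534, 597, 355, -, -, -, -, -, -, -, 441]

5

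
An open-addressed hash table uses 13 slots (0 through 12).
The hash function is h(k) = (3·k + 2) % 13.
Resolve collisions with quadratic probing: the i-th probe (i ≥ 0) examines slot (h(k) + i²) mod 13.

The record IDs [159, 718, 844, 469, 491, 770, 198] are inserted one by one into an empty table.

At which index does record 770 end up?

159: h=11 => slot 11
718: h=11, probe 11,12 => slot 12
844: h=12, probe 12,0 => slot 0
469: h=5 => slot 5
491: h=6 => slot 6
770: h=11, probe 11,12,2 => slot 2
198: h=11, probe 11,12,2,7 => slot 7
Table: [844, ∅, 770, ∅, ∅, 469, 491, 198, ∅, ∅, ∅, 159, 718]

2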